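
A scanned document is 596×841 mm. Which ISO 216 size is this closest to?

Aspect ratio 841/596 ≈ 1.411 — close to the ISO √2 ≈ 1.414.
In the A-series (A0 area = 1 m²): A1 = 594 × 841 mm.
Off by 2 mm total — nearest standard size.

A1 (594 × 841 mm)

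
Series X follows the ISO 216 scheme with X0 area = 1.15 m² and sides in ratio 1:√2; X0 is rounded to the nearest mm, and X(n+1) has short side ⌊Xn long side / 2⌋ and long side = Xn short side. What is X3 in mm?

Let X0's short side be w mm. w · w√2 = 1.15 m² = 1,150,000 mm², so w ≈ 901.8 mm and w√2 ≈ 1275.3 mm → X0 = 902 × 1275 mm.
X1: ⌊1275/2⌋ × 902 = 637 × 902 mm
X2: ⌊902/2⌋ × 637 = 451 × 637 mm
X3: ⌊637/2⌋ × 451 = 318 × 451 mm

318 × 451 mm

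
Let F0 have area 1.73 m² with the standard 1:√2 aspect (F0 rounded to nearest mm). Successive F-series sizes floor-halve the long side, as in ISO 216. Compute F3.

391 × 553 mm

Let F0's short side be w mm. w · w√2 = 1.73 m² = 1,730,000 mm², so w ≈ 1106.0 mm and w√2 ≈ 1564.2 mm → F0 = 1106 × 1564 mm.
F1: ⌊1564/2⌋ × 1106 = 782 × 1106 mm
F2: ⌊1106/2⌋ × 782 = 553 × 782 mm
F3: ⌊782/2⌋ × 553 = 391 × 553 mm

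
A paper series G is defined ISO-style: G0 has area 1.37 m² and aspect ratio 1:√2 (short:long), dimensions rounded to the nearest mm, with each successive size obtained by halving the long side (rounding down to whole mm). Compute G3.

348 × 492 mm

Let G0's short side be w mm. w · w√2 = 1.37 m² = 1,370,000 mm², so w ≈ 984.2 mm and w√2 ≈ 1391.9 mm → G0 = 984 × 1392 mm.
G1: ⌊1392/2⌋ × 984 = 696 × 984 mm
G2: ⌊984/2⌋ × 696 = 492 × 696 mm
G3: ⌊696/2⌋ × 492 = 348 × 492 mm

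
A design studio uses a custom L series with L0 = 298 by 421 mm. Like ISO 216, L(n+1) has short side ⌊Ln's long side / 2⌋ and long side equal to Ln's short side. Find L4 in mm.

74 × 105 mm

L1: ⌊421/2⌋ × 298 = 210 × 298 mm
L2: ⌊298/2⌋ × 210 = 149 × 210 mm
L3: ⌊210/2⌋ × 149 = 105 × 149 mm
L4: ⌊149/2⌋ × 105 = 74 × 105 mm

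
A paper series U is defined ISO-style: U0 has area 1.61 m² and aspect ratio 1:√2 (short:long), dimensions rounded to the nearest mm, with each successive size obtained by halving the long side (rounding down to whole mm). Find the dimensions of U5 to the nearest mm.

Let U0's short side be w mm. w · w√2 = 1.61 m² = 1,610,000 mm², so w ≈ 1067.0 mm and w√2 ≈ 1508.9 mm → U0 = 1067 × 1509 mm.
U1: ⌊1509/2⌋ × 1067 = 754 × 1067 mm
U2: ⌊1067/2⌋ × 754 = 533 × 754 mm
U3: ⌊754/2⌋ × 533 = 377 × 533 mm
U4: ⌊533/2⌋ × 377 = 266 × 377 mm
U5: ⌊377/2⌋ × 266 = 188 × 266 mm

188 × 266 mm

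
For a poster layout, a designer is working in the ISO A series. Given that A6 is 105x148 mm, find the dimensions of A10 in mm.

A7: ⌊148/2⌋ × 105 = 74 × 105 mm
A8: ⌊105/2⌋ × 74 = 52 × 74 mm
A9: ⌊74/2⌋ × 52 = 37 × 52 mm
A10: ⌊52/2⌋ × 37 = 26 × 37 mm

26 × 37 mm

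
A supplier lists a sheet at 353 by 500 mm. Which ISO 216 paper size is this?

B3 (353 × 500 mm)

Aspect ratio 500/353 ≈ 1.416 — close to the ISO √2 ≈ 1.414.
In the B-series (B0 = 1000 × 1414 mm): B3 = 353 × 500 mm.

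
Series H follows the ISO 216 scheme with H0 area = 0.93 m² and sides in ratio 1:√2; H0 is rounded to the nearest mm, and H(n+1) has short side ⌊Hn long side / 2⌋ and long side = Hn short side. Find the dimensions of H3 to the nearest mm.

Let H0's short side be w mm. w · w√2 = 0.93 m² = 930,000 mm², so w ≈ 810.9 mm and w√2 ≈ 1146.8 mm → H0 = 811 × 1147 mm.
H1: ⌊1147/2⌋ × 811 = 573 × 811 mm
H2: ⌊811/2⌋ × 573 = 405 × 573 mm
H3: ⌊573/2⌋ × 405 = 286 × 405 mm

286 × 405 mm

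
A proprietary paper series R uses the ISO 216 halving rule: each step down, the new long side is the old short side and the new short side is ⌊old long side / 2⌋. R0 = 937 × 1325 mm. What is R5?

165 × 234 mm

R1: ⌊1325/2⌋ × 937 = 662 × 937 mm
R2: ⌊937/2⌋ × 662 = 468 × 662 mm
R3: ⌊662/2⌋ × 468 = 331 × 468 mm
R4: ⌊468/2⌋ × 331 = 234 × 331 mm
R5: ⌊331/2⌋ × 234 = 165 × 234 mm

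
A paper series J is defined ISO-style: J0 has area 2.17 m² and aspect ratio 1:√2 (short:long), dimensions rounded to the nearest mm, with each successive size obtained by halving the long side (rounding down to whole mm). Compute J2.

Let J0's short side be w mm. w · w√2 = 2.17 m² = 2,170,000 mm², so w ≈ 1238.7 mm and w√2 ≈ 1751.8 mm → J0 = 1239 × 1752 mm.
J1: ⌊1752/2⌋ × 1239 = 876 × 1239 mm
J2: ⌊1239/2⌋ × 876 = 619 × 876 mm

619 × 876 mm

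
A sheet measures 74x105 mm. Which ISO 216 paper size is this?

A7 (74 × 105 mm)

Aspect ratio 105/74 ≈ 1.419 — close to the ISO √2 ≈ 1.414.
In the A-series (A0 area = 1 m²): A7 = 74 × 105 mm.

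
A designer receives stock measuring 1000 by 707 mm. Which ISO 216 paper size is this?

Aspect ratio 1000/707 ≈ 1.414 — close to the ISO √2 ≈ 1.414.
In the B-series (B0 = 1000 × 1414 mm): B1 = 707 × 1000 mm.

B1 (707 × 1000 mm)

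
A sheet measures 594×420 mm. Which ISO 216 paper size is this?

A2 (420 × 594 mm)

Aspect ratio 594/420 ≈ 1.414 — close to the ISO √2 ≈ 1.414.
In the A-series (A0 area = 1 m²): A2 = 420 × 594 mm.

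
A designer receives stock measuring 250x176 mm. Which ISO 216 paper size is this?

Aspect ratio 250/176 ≈ 1.420 — close to the ISO √2 ≈ 1.414.
In the B-series (B0 = 1000 × 1414 mm): B5 = 176 × 250 mm.

B5 (176 × 250 mm)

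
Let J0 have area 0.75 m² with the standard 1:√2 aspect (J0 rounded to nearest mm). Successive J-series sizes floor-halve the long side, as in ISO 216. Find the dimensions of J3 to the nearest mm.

Let J0's short side be w mm. w · w√2 = 0.75 m² = 750,000 mm², so w ≈ 728.2 mm and w√2 ≈ 1029.9 mm → J0 = 728 × 1030 mm.
J1: ⌊1030/2⌋ × 728 = 515 × 728 mm
J2: ⌊728/2⌋ × 515 = 364 × 515 mm
J3: ⌊515/2⌋ × 364 = 257 × 364 mm

257 × 364 mm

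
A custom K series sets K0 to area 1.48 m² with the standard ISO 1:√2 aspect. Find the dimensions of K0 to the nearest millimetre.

1023 × 1447 mm

Let the short side be w mm. Then w · w√2 = 1.48 m² = 1,480,000 mm².
w² = 1,480,000/√2, so w ≈ 1023.0 mm; long side = w√2 ≈ 1446.7 mm.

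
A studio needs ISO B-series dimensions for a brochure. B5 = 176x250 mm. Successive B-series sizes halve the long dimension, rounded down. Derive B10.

B6: ⌊250/2⌋ × 176 = 125 × 176 mm
B7: ⌊176/2⌋ × 125 = 88 × 125 mm
B8: ⌊125/2⌋ × 88 = 62 × 88 mm
B9: ⌊88/2⌋ × 62 = 44 × 62 mm
B10: ⌊62/2⌋ × 44 = 31 × 44 mm

31 × 44 mm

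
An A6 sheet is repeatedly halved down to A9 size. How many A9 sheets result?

8

A6 = 105 × 148 mm; A9 = 37 × 52 mm.
Each halving step doubles the count; 3 steps from A6 to A9.
2^3 = 8.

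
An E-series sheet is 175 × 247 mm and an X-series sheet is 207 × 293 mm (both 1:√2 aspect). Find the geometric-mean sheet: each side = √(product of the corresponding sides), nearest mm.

190 × 269 mm

Short side: √(175 · 207) = √36225 ≈ 190.3 → 190 mm
Long side: √(247 · 293) = √72371 ≈ 269.0 → 269 mm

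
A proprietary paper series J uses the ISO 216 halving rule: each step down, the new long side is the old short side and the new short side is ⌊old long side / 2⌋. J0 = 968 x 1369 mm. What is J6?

121 × 171 mm

J1: ⌊1369/2⌋ × 968 = 684 × 968 mm
J2: ⌊968/2⌋ × 684 = 484 × 684 mm
J3: ⌊684/2⌋ × 484 = 342 × 484 mm
J4: ⌊484/2⌋ × 342 = 242 × 342 mm
J5: ⌊342/2⌋ × 242 = 171 × 242 mm
J6: ⌊242/2⌋ × 171 = 121 × 171 mm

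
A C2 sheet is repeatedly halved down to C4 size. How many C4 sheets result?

Each ISO step halves the sheet: 1 × C2 → 2 × C3 → 4 × C4
From C2 to C4 is 2 halving steps: 2^2 = 4.

4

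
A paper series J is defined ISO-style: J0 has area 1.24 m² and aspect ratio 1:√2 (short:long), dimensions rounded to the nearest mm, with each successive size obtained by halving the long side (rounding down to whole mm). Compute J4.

234 × 331 mm

Let J0's short side be w mm. w · w√2 = 1.24 m² = 1,240,000 mm², so w ≈ 936.4 mm and w√2 ≈ 1324.2 mm → J0 = 936 × 1324 mm.
J1: ⌊1324/2⌋ × 936 = 662 × 936 mm
J2: ⌊936/2⌋ × 662 = 468 × 662 mm
J3: ⌊662/2⌋ × 468 = 331 × 468 mm
J4: ⌊468/2⌋ × 331 = 234 × 331 mm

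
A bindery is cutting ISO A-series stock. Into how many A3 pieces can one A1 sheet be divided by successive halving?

Each ISO step halves the sheet: 1 × A1 → 2 × A2 → 4 × A3
From A1 to A3 is 2 halving steps: 2^2 = 4.

4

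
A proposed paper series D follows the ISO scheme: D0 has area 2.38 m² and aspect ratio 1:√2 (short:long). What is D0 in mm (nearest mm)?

1297 × 1835 mm

Let the short side be w mm. Then w · w√2 = 2.38 m² = 2,380,000 mm².
w² = 2,380,000/√2, so w ≈ 1297.3 mm; long side = w√2 ≈ 1834.6 mm.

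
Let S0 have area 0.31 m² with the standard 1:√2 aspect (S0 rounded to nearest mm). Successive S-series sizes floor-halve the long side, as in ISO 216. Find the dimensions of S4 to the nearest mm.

Let S0's short side be w mm. w · w√2 = 0.31 m² = 310,000 mm², so w ≈ 468.2 mm and w√2 ≈ 662.1 mm → S0 = 468 × 662 mm.
S1: ⌊662/2⌋ × 468 = 331 × 468 mm
S2: ⌊468/2⌋ × 331 = 234 × 331 mm
S3: ⌊331/2⌋ × 234 = 165 × 234 mm
S4: ⌊234/2⌋ × 165 = 117 × 165 mm

117 × 165 mm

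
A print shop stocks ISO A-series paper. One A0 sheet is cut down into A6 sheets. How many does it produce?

Each ISO step halves the sheet: 1 × A0 → 2 × A1 → 4 × A2 → 8 × A3 → …
From A0 to A6 is 6 halving steps: 2^6 = 64.

64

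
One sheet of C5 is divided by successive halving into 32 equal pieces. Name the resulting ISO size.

C10

32 = 2^5, so 5 halving steps.
C5 → C6 → … → C10 after 5 steps.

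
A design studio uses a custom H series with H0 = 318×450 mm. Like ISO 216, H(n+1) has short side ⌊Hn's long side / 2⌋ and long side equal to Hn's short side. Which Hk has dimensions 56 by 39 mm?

H6

H0: 318 × 450 mm
H1: 225 × 318 mm
H2: 159 × 225 mm
H3: 112 × 159 mm
H4: 79 × 112 mm
H5: 56 × 79 mm
H6: 39 × 56 mm
H7: 28 × 39 mm
→ matches H6.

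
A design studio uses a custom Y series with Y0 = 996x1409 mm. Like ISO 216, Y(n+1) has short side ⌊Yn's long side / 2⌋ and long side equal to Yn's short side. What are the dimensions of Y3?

Y1: ⌊1409/2⌋ × 996 = 704 × 996 mm
Y2: ⌊996/2⌋ × 704 = 498 × 704 mm
Y3: ⌊704/2⌋ × 498 = 352 × 498 mm

352 × 498 mm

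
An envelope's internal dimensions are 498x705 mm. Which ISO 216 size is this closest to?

B2 (500 × 707 mm)

Aspect ratio 705/498 ≈ 1.416 — close to the ISO √2 ≈ 1.414.
In the B-series (B0 = 1000 × 1414 mm): B2 = 500 × 707 mm.
Off by 4 mm total — nearest standard size.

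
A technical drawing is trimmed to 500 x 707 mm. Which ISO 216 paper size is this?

B2 (500 × 707 mm)

Aspect ratio 707/500 ≈ 1.414 — close to the ISO √2 ≈ 1.414.
In the B-series (B0 = 1000 × 1414 mm): B2 = 500 × 707 mm.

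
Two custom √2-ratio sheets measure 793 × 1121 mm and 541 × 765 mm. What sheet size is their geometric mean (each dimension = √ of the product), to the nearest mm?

655 × 926 mm

Short side: √(793 · 541) = √429013 ≈ 655.0 → 655 mm
Long side: √(1121 · 765) = √857565 ≈ 926.0 → 926 mm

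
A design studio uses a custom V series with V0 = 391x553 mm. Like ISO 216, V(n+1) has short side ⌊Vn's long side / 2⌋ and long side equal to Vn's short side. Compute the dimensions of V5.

V1: ⌊553/2⌋ × 391 = 276 × 391 mm
V2: ⌊391/2⌋ × 276 = 195 × 276 mm
V3: ⌊276/2⌋ × 195 = 138 × 195 mm
V4: ⌊195/2⌋ × 138 = 97 × 138 mm
V5: ⌊138/2⌋ × 97 = 69 × 97 mm

69 × 97 mm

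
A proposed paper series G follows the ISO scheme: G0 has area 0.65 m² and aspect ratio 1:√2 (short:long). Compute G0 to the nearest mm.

678 × 959 mm

Let the short side be w mm. Then w · w√2 = 0.65 m² = 650,000 mm².
w² = 650,000/√2, so w ≈ 678.0 mm; long side = w√2 ≈ 958.8 mm.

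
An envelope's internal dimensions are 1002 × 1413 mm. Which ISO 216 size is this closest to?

Aspect ratio 1413/1002 ≈ 1.410 — close to the ISO √2 ≈ 1.414.
In the B-series (B0 = 1000 × 1414 mm): B0 = 1000 × 1414 mm.
Off by 3 mm total — nearest standard size.

B0 (1000 × 1414 mm)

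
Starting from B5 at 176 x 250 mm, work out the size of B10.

31 × 44 mm

B6: ⌊250/2⌋ × 176 = 125 × 176 mm
B7: ⌊176/2⌋ × 125 = 88 × 125 mm
B8: ⌊125/2⌋ × 88 = 62 × 88 mm
B9: ⌊88/2⌋ × 62 = 44 × 62 mm
B10: ⌊62/2⌋ × 44 = 31 × 44 mm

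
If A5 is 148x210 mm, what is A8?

52 × 74 mm

A6: ⌊210/2⌋ × 148 = 105 × 148 mm
A7: ⌊148/2⌋ × 105 = 74 × 105 mm
A8: ⌊105/2⌋ × 74 = 52 × 74 mm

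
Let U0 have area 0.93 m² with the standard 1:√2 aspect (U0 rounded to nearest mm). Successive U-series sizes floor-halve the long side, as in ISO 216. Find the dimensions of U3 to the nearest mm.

Let U0's short side be w mm. w · w√2 = 0.93 m² = 930,000 mm², so w ≈ 810.9 mm and w√2 ≈ 1146.8 mm → U0 = 811 × 1147 mm.
U1: ⌊1147/2⌋ × 811 = 573 × 811 mm
U2: ⌊811/2⌋ × 573 = 405 × 573 mm
U3: ⌊573/2⌋ × 405 = 286 × 405 mm

286 × 405 mm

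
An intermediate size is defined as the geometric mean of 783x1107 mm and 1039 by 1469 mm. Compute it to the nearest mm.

Short side: √(783 · 1039) = √813537 ≈ 902.0 → 902 mm
Long side: √(1107 · 1469) = √1626183 ≈ 1275.2 → 1275 mm

902 × 1275 mm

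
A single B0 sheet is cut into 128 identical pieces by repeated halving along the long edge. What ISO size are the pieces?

B7

128 = 2^7, so 7 halving steps.
B0 → B1 → … → B7 after 7 steps.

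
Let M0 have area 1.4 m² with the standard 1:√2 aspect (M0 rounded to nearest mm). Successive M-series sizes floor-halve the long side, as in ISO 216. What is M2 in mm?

497 × 703 mm

Let M0's short side be w mm. w · w√2 = 1.4 m² = 1,400,000 mm², so w ≈ 995.0 mm and w√2 ≈ 1407.1 mm → M0 = 995 × 1407 mm.
M1: ⌊1407/2⌋ × 995 = 703 × 995 mm
M2: ⌊995/2⌋ × 703 = 497 × 703 mm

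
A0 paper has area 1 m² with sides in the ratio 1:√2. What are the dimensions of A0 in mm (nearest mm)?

Let the short side be w mm. Then the long side is w√2 and w · w√2 = 10⁶ mm².
w² = 10⁶/√2, so w = 1000 / 2^(1/4) ≈ 840.9 mm; long side = 1000 · 2^(1/4) ≈ 1189.2 mm.

841 × 1189 mm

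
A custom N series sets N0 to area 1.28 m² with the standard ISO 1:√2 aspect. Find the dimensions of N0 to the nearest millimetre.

Let the short side be w mm. Then w · w√2 = 1.28 m² = 1,280,000 mm².
w² = 1,280,000/√2, so w ≈ 951.4 mm; long side = w√2 ≈ 1345.4 mm.

951 × 1345 mm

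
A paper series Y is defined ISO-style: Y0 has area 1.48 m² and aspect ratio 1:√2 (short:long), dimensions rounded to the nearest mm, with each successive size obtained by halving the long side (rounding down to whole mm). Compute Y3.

Let Y0's short side be w mm. w · w√2 = 1.48 m² = 1,480,000 mm², so w ≈ 1023.0 mm and w√2 ≈ 1446.7 mm → Y0 = 1023 × 1447 mm.
Y1: ⌊1447/2⌋ × 1023 = 723 × 1023 mm
Y2: ⌊1023/2⌋ × 723 = 511 × 723 mm
Y3: ⌊723/2⌋ × 511 = 361 × 511 mm

361 × 511 mm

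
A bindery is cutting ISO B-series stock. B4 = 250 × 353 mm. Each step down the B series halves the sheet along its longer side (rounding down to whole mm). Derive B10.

B5: ⌊353/2⌋ × 250 = 176 × 250 mm
B6: ⌊250/2⌋ × 176 = 125 × 176 mm
B7: ⌊176/2⌋ × 125 = 88 × 125 mm
B8: ⌊125/2⌋ × 88 = 62 × 88 mm
B9: ⌊88/2⌋ × 62 = 44 × 62 mm
B10: ⌊62/2⌋ × 44 = 31 × 44 mm

31 × 44 mm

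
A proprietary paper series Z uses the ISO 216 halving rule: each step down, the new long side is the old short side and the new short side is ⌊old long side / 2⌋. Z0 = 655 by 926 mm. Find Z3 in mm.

Z1: ⌊926/2⌋ × 655 = 463 × 655 mm
Z2: ⌊655/2⌋ × 463 = 327 × 463 mm
Z3: ⌊463/2⌋ × 327 = 231 × 327 mm

231 × 327 mm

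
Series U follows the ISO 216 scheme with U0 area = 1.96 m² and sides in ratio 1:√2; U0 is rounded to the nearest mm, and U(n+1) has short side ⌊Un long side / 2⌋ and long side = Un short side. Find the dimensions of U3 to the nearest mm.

Let U0's short side be w mm. w · w√2 = 1.96 m² = 1,960,000 mm², so w ≈ 1177.3 mm and w√2 ≈ 1664.9 mm → U0 = 1177 × 1665 mm.
U1: ⌊1665/2⌋ × 1177 = 832 × 1177 mm
U2: ⌊1177/2⌋ × 832 = 588 × 832 mm
U3: ⌊832/2⌋ × 588 = 416 × 588 mm

416 × 588 mm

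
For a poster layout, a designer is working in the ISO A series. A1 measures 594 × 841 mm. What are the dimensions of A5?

148 × 210 mm

A2: ⌊841/2⌋ × 594 = 420 × 594 mm
A3: ⌊594/2⌋ × 420 = 297 × 420 mm
A4: ⌊420/2⌋ × 297 = 210 × 297 mm
A5: ⌊297/2⌋ × 210 = 148 × 210 mm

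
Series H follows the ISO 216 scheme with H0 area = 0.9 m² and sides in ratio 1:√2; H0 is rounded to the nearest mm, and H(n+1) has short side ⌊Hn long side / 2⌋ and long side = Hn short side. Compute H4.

199 × 282 mm

Let H0's short side be w mm. w · w√2 = 0.9 m² = 900,000 mm², so w ≈ 797.7 mm and w√2 ≈ 1128.2 mm → H0 = 798 × 1128 mm.
H1: ⌊1128/2⌋ × 798 = 564 × 798 mm
H2: ⌊798/2⌋ × 564 = 399 × 564 mm
H3: ⌊564/2⌋ × 399 = 282 × 399 mm
H4: ⌊399/2⌋ × 282 = 199 × 282 mm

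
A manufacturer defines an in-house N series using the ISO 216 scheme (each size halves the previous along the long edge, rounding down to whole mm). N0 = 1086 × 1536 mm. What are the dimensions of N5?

N1: ⌊1536/2⌋ × 1086 = 768 × 1086 mm
N2: ⌊1086/2⌋ × 768 = 543 × 768 mm
N3: ⌊768/2⌋ × 543 = 384 × 543 mm
N4: ⌊543/2⌋ × 384 = 271 × 384 mm
N5: ⌊384/2⌋ × 271 = 192 × 271 mm

192 × 271 mm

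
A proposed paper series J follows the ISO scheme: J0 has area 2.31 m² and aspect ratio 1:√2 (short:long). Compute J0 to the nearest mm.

Let the short side be w mm. Then w · w√2 = 2.31 m² = 2,310,000 mm².
w² = 2,310,000/√2, so w ≈ 1278.1 mm; long side = w√2 ≈ 1807.4 mm.

1278 × 1807 mm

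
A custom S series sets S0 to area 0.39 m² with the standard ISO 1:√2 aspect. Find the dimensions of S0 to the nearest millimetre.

Let the short side be w mm. Then w · w√2 = 0.39 m² = 390,000 mm².
w² = 390,000/√2, so w ≈ 525.1 mm; long side = w√2 ≈ 742.7 mm.

525 × 743 mm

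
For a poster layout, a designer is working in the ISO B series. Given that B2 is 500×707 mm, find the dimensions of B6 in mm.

125 × 176 mm

B3: ⌊707/2⌋ × 500 = 353 × 500 mm
B4: ⌊500/2⌋ × 353 = 250 × 353 mm
B5: ⌊353/2⌋ × 250 = 176 × 250 mm
B6: ⌊250/2⌋ × 176 = 125 × 176 mm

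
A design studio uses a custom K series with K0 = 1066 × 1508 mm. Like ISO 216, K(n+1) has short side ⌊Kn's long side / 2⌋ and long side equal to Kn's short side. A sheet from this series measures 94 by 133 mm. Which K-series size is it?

K7

K0: 1066 × 1508 mm
K1: 754 × 1066 mm
K2: 533 × 754 mm
K3: 377 × 533 mm
K4: 266 × 377 mm
K5: 188 × 266 mm
K6: 133 × 188 mm
K7: 94 × 133 mm
K8: 66 × 94 mm
→ matches K7.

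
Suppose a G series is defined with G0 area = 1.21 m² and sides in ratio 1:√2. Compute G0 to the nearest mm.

Let the short side be w mm. Then w · w√2 = 1.21 m² = 1,210,000 mm².
w² = 1,210,000/√2, so w ≈ 925.0 mm; long side = w√2 ≈ 1308.1 mm.

925 × 1308 mm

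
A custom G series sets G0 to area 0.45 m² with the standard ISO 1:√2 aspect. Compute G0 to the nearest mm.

564 × 798 mm

Let the short side be w mm. Then w · w√2 = 0.45 m² = 450,000 mm².
w² = 450,000/√2, so w ≈ 564.1 mm; long side = w√2 ≈ 797.7 mm.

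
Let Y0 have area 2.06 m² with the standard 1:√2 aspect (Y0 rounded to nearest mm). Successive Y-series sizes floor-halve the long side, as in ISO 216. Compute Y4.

301 × 426 mm

Let Y0's short side be w mm. w · w√2 = 2.06 m² = 2,060,000 mm², so w ≈ 1206.9 mm and w√2 ≈ 1706.8 mm → Y0 = 1207 × 1707 mm.
Y1: ⌊1707/2⌋ × 1207 = 853 × 1207 mm
Y2: ⌊1207/2⌋ × 853 = 603 × 853 mm
Y3: ⌊853/2⌋ × 603 = 426 × 603 mm
Y4: ⌊603/2⌋ × 426 = 301 × 426 mm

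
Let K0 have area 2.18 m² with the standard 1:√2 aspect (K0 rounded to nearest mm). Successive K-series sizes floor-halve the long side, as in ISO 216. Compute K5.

219 × 310 mm

Let K0's short side be w mm. w · w√2 = 2.18 m² = 2,180,000 mm², so w ≈ 1241.6 mm and w√2 ≈ 1755.8 mm → K0 = 1242 × 1756 mm.
K1: ⌊1756/2⌋ × 1242 = 878 × 1242 mm
K2: ⌊1242/2⌋ × 878 = 621 × 878 mm
K3: ⌊878/2⌋ × 621 = 439 × 621 mm
K4: ⌊621/2⌋ × 439 = 310 × 439 mm
K5: ⌊439/2⌋ × 310 = 219 × 310 mm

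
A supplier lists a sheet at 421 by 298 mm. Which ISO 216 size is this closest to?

A3 (297 × 420 mm)

Aspect ratio 421/298 ≈ 1.413 — close to the ISO √2 ≈ 1.414.
In the A-series (A0 area = 1 m²): A3 = 297 × 420 mm.
Off by 2 mm total — nearest standard size.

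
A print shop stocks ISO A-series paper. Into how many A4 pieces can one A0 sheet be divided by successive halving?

Each ISO step halves the sheet: 1 × A0 → 2 × A1 → 4 × A2 → 8 × A3 → …
From A0 to A4 is 4 halving steps: 2^4 = 16.

16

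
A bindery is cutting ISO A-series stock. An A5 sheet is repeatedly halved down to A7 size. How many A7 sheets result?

4

A5 = 148 × 210 mm; A7 = 74 × 105 mm.
Each halving step doubles the count; 2 steps from A5 to A7.
2^2 = 4.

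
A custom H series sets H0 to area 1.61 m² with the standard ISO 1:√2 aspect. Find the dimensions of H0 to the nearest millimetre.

1067 × 1509 mm

Let the short side be w mm. Then w · w√2 = 1.61 m² = 1,610,000 mm².
w² = 1,610,000/√2, so w ≈ 1067.0 mm; long side = w√2 ≈ 1508.9 mm.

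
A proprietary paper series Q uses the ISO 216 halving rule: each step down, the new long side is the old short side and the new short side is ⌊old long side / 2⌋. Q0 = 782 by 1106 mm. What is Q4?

Q1: ⌊1106/2⌋ × 782 = 553 × 782 mm
Q2: ⌊782/2⌋ × 553 = 391 × 553 mm
Q3: ⌊553/2⌋ × 391 = 276 × 391 mm
Q4: ⌊391/2⌋ × 276 = 195 × 276 mm

195 × 276 mm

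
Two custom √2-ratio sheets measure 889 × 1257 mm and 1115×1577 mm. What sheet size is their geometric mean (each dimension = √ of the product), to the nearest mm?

Short side: √(889 · 1115) = √991235 ≈ 995.6 → 996 mm
Long side: √(1257 · 1577) = √1982289 ≈ 1407.9 → 1408 mm

996 × 1408 mm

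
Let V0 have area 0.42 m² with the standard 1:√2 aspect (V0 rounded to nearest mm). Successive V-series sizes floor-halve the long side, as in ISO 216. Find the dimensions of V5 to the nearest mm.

96 × 136 mm

Let V0's short side be w mm. w · w√2 = 0.42 m² = 420,000 mm², so w ≈ 545.0 mm and w√2 ≈ 770.7 mm → V0 = 545 × 771 mm.
V1: ⌊771/2⌋ × 545 = 385 × 545 mm
V2: ⌊545/2⌋ × 385 = 272 × 385 mm
V3: ⌊385/2⌋ × 272 = 192 × 272 mm
V4: ⌊272/2⌋ × 192 = 136 × 192 mm
V5: ⌊192/2⌋ × 136 = 96 × 136 mm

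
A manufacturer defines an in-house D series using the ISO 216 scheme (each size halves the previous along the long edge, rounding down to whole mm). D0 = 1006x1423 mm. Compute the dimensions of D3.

355 × 503 mm

D1: ⌊1423/2⌋ × 1006 = 711 × 1006 mm
D2: ⌊1006/2⌋ × 711 = 503 × 711 mm
D3: ⌊711/2⌋ × 503 = 355 × 503 mm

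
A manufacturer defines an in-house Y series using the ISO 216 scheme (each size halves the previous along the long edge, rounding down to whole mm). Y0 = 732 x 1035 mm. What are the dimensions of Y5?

Y1: ⌊1035/2⌋ × 732 = 517 × 732 mm
Y2: ⌊732/2⌋ × 517 = 366 × 517 mm
Y3: ⌊517/2⌋ × 366 = 258 × 366 mm
Y4: ⌊366/2⌋ × 258 = 183 × 258 mm
Y5: ⌊258/2⌋ × 183 = 129 × 183 mm

129 × 183 mm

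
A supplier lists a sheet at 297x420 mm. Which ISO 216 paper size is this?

Aspect ratio 420/297 ≈ 1.414 — close to the ISO √2 ≈ 1.414.
In the A-series (A0 area = 1 m²): A3 = 297 × 420 mm.

A3 (297 × 420 mm)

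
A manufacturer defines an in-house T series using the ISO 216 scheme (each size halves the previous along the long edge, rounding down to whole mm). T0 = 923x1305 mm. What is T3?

T1: ⌊1305/2⌋ × 923 = 652 × 923 mm
T2: ⌊923/2⌋ × 652 = 461 × 652 mm
T3: ⌊652/2⌋ × 461 = 326 × 461 mm

326 × 461 mm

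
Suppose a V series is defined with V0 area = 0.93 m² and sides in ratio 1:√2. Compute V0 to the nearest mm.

811 × 1147 mm

Let the short side be w mm. Then w · w√2 = 0.93 m² = 930,000 mm².
w² = 930,000/√2, so w ≈ 810.9 mm; long side = w√2 ≈ 1146.8 mm.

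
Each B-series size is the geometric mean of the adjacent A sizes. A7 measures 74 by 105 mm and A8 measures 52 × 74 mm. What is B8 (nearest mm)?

Short side: √(74 · 52) = √3848 ≈ 62.0 → 62 mm
Long side: √(105 · 74) = √7770 ≈ 88.1 → 88 mm

62 × 88 mm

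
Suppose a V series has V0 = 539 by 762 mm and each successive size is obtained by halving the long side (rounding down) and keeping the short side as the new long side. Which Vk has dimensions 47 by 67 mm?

V0: 539 × 762 mm
V1: 381 × 539 mm
V2: 269 × 381 mm
V3: 190 × 269 mm
V4: 134 × 190 mm
V5: 95 × 134 mm
V6: 67 × 95 mm
V7: 47 × 67 mm
V8: 33 × 47 mm
→ matches V7.

V7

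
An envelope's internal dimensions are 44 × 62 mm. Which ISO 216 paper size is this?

Aspect ratio 62/44 ≈ 1.409 — close to the ISO √2 ≈ 1.414.
In the B-series (B0 = 1000 × 1414 mm): B9 = 44 × 62 mm.

B9 (44 × 62 mm)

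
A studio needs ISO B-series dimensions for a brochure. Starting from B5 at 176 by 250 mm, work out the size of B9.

44 × 62 mm

B6: ⌊250/2⌋ × 176 = 125 × 176 mm
B7: ⌊176/2⌋ × 125 = 88 × 125 mm
B8: ⌊125/2⌋ × 88 = 62 × 88 mm
B9: ⌊88/2⌋ × 62 = 44 × 62 mm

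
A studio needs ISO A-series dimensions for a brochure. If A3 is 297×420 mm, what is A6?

A4: ⌊420/2⌋ × 297 = 210 × 297 mm
A5: ⌊297/2⌋ × 210 = 148 × 210 mm
A6: ⌊210/2⌋ × 148 = 105 × 148 mm

105 × 148 mm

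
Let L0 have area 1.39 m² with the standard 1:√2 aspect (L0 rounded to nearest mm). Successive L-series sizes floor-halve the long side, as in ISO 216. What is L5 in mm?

175 × 247 mm

Let L0's short side be w mm. w · w√2 = 1.39 m² = 1,390,000 mm², so w ≈ 991.4 mm and w√2 ≈ 1402.1 mm → L0 = 991 × 1402 mm.
L1: ⌊1402/2⌋ × 991 = 701 × 991 mm
L2: ⌊991/2⌋ × 701 = 495 × 701 mm
L3: ⌊701/2⌋ × 495 = 350 × 495 mm
L4: ⌊495/2⌋ × 350 = 247 × 350 mm
L5: ⌊350/2⌋ × 247 = 175 × 247 mm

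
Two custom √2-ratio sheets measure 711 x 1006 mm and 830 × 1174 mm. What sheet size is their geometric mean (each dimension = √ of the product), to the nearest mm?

768 × 1087 mm

Short side: √(711 · 830) = √590130 ≈ 768.2 → 768 mm
Long side: √(1006 · 1174) = √1181044 ≈ 1086.8 → 1087 mm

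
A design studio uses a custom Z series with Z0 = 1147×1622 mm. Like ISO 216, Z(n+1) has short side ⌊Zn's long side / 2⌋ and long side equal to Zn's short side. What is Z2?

Z1: ⌊1622/2⌋ × 1147 = 811 × 1147 mm
Z2: ⌊1147/2⌋ × 811 = 573 × 811 mm

573 × 811 mm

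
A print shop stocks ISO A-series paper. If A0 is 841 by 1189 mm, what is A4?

210 × 297 mm

A1: ⌊1189/2⌋ × 841 = 594 × 841 mm
A2: ⌊841/2⌋ × 594 = 420 × 594 mm
A3: ⌊594/2⌋ × 420 = 297 × 420 mm
A4: ⌊420/2⌋ × 297 = 210 × 297 mm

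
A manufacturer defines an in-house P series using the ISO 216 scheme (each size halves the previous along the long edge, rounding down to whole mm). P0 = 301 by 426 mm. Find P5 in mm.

53 × 75 mm

P1: ⌊426/2⌋ × 301 = 213 × 301 mm
P2: ⌊301/2⌋ × 213 = 150 × 213 mm
P3: ⌊213/2⌋ × 150 = 106 × 150 mm
P4: ⌊150/2⌋ × 106 = 75 × 106 mm
P5: ⌊106/2⌋ × 75 = 53 × 75 mm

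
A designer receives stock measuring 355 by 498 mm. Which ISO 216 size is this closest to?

Aspect ratio 498/355 ≈ 1.403 — close to the ISO √2 ≈ 1.414.
In the B-series (B0 = 1000 × 1414 mm): B3 = 353 × 500 mm.
Off by 4 mm total — nearest standard size.

B3 (353 × 500 mm)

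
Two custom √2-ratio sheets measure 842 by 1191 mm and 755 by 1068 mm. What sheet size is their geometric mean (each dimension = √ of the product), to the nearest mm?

Short side: √(842 · 755) = √635710 ≈ 797.3 → 797 mm
Long side: √(1191 · 1068) = √1271988 ≈ 1127.8 → 1128 mm

797 × 1128 mm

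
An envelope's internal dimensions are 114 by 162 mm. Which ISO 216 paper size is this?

Aspect ratio 162/114 ≈ 1.421 — close to the ISO √2 ≈ 1.414.
In the C-series (envelope sizes, between A and B): C6 = 114 × 162 mm.

C6 (114 × 162 mm)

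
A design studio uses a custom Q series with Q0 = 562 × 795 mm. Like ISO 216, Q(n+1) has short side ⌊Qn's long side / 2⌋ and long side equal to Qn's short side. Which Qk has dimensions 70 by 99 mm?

Q0: 562 × 795 mm
Q1: 397 × 562 mm
Q2: 281 × 397 mm
Q3: 198 × 281 mm
Q4: 140 × 198 mm
Q5: 99 × 140 mm
Q6: 70 × 99 mm
Q7: 49 × 70 mm
→ matches Q6.

Q6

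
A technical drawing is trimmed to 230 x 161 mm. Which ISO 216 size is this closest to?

C5 (162 × 229 mm)

Aspect ratio 230/161 ≈ 1.429 — close to the ISO √2 ≈ 1.414.
In the C-series (envelope sizes, between A and B): C5 = 162 × 229 mm.
Off by 2 mm total — nearest standard size.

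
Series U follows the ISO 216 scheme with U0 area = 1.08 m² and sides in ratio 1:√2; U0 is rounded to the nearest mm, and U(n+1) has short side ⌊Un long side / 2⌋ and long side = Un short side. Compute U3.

309 × 437 mm

Let U0's short side be w mm. w · w√2 = 1.08 m² = 1,080,000 mm², so w ≈ 873.9 mm and w√2 ≈ 1235.9 mm → U0 = 874 × 1236 mm.
U1: ⌊1236/2⌋ × 874 = 618 × 874 mm
U2: ⌊874/2⌋ × 618 = 437 × 618 mm
U3: ⌊618/2⌋ × 437 = 309 × 437 mm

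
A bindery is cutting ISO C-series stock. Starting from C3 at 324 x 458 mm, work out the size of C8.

57 × 81 mm

C4: ⌊458/2⌋ × 324 = 229 × 324 mm
C5: ⌊324/2⌋ × 229 = 162 × 229 mm
C6: ⌊229/2⌋ × 162 = 114 × 162 mm
C7: ⌊162/2⌋ × 114 = 81 × 114 mm
C8: ⌊114/2⌋ × 81 = 57 × 81 mm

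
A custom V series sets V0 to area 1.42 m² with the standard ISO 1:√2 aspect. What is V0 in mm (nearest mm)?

Let the short side be w mm. Then w · w√2 = 1.42 m² = 1,420,000 mm².
w² = 1,420,000/√2, so w ≈ 1002.0 mm; long side = w√2 ≈ 1417.1 mm.

1002 × 1417 mm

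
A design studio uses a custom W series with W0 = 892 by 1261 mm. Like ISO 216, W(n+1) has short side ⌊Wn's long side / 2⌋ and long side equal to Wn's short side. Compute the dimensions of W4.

223 × 315 mm

W1: ⌊1261/2⌋ × 892 = 630 × 892 mm
W2: ⌊892/2⌋ × 630 = 446 × 630 mm
W3: ⌊630/2⌋ × 446 = 315 × 446 mm
W4: ⌊446/2⌋ × 315 = 223 × 315 mm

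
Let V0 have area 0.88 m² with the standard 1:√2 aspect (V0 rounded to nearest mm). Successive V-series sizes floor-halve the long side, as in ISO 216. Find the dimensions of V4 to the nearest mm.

Let V0's short side be w mm. w · w√2 = 0.88 m² = 880,000 mm², so w ≈ 788.8 mm and w√2 ≈ 1115.6 mm → V0 = 789 × 1116 mm.
V1: ⌊1116/2⌋ × 789 = 558 × 789 mm
V2: ⌊789/2⌋ × 558 = 394 × 558 mm
V3: ⌊558/2⌋ × 394 = 279 × 394 mm
V4: ⌊394/2⌋ × 279 = 197 × 279 mm

197 × 279 mm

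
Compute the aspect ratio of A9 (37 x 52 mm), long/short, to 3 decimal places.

52 / 37 = 1.405
ISO 216 targets √2 ≈ 1.414; the -0.009 deviation is from mm rounding.

1.405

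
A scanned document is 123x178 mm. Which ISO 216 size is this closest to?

Aspect ratio 178/123 ≈ 1.447 (ISO target is √2 ≈ 1.414).
In the B-series (B0 = 1000 × 1414 mm): B6 = 125 × 176 mm.
Off by 4 mm total — nearest standard size.

B6 (125 × 176 mm)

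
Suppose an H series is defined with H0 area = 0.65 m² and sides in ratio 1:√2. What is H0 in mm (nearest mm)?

678 × 959 mm

Let the short side be w mm. Then w · w√2 = 0.65 m² = 650,000 mm².
w² = 650,000/√2, so w ≈ 678.0 mm; long side = w√2 ≈ 958.8 mm.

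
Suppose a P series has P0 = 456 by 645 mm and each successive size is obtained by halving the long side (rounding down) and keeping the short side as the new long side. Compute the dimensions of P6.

57 × 80 mm

P1: ⌊645/2⌋ × 456 = 322 × 456 mm
P2: ⌊456/2⌋ × 322 = 228 × 322 mm
P3: ⌊322/2⌋ × 228 = 161 × 228 mm
P4: ⌊228/2⌋ × 161 = 114 × 161 mm
P5: ⌊161/2⌋ × 114 = 80 × 114 mm
P6: ⌊114/2⌋ × 80 = 57 × 80 mm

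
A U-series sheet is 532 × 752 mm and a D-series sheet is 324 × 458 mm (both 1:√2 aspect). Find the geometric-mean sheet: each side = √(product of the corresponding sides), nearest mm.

Short side: √(532 · 324) = √172368 ≈ 415.2 → 415 mm
Long side: √(752 · 458) = √344416 ≈ 586.9 → 587 mm

415 × 587 mm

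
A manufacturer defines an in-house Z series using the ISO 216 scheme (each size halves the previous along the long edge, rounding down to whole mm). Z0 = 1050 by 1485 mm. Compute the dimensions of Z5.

Z1: ⌊1485/2⌋ × 1050 = 742 × 1050 mm
Z2: ⌊1050/2⌋ × 742 = 525 × 742 mm
Z3: ⌊742/2⌋ × 525 = 371 × 525 mm
Z4: ⌊525/2⌋ × 371 = 262 × 371 mm
Z5: ⌊371/2⌋ × 262 = 185 × 262 mm

185 × 262 mm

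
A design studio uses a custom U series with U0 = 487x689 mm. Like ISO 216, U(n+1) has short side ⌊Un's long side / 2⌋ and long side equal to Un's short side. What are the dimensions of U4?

121 × 172 mm

U1: ⌊689/2⌋ × 487 = 344 × 487 mm
U2: ⌊487/2⌋ × 344 = 243 × 344 mm
U3: ⌊344/2⌋ × 243 = 172 × 243 mm
U4: ⌊243/2⌋ × 172 = 121 × 172 mm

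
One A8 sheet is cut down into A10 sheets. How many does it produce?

Each ISO step halves the sheet: 1 × A8 → 2 × A9 → 4 × A10
From A8 to A10 is 2 halving steps: 2^2 = 4.

4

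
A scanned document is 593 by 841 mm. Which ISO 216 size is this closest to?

Aspect ratio 841/593 ≈ 1.418 — close to the ISO √2 ≈ 1.414.
In the A-series (A0 area = 1 m²): A1 = 594 × 841 mm.
Off by 1 mm total — nearest standard size.

A1 (594 × 841 mm)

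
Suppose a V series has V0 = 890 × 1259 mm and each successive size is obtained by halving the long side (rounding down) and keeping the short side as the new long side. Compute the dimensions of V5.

V1 = 629 × 890 mm (from V0 by 1 halving).
V2: ⌊890/2⌋ × 629 = 445 × 629 mm
V3: ⌊629/2⌋ × 445 = 314 × 445 mm
V4: ⌊445/2⌋ × 314 = 222 × 314 mm
V5: ⌊314/2⌋ × 222 = 157 × 222 mm

157 × 222 mm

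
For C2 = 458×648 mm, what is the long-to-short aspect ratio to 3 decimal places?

1.415

648 / 458 = 1.415
Matches √2 ≈ 1.414 — the ISO 216 defining ratio.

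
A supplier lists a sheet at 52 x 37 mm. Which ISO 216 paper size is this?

A9 (37 × 52 mm)

Aspect ratio 52/37 ≈ 1.405 — close to the ISO √2 ≈ 1.414.
In the A-series (A0 area = 1 m²): A9 = 37 × 52 mm.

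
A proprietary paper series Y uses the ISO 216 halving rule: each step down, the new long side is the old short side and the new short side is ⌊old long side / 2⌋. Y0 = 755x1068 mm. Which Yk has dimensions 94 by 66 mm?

Y7

Y0: 755 × 1068 mm
Y1: 534 × 755 mm
Y2: 377 × 534 mm
Y3: 267 × 377 mm
Y4: 188 × 267 mm
Y5: 133 × 188 mm
Y6: 94 × 133 mm
Y7: 66 × 94 mm
Y8: 47 × 66 mm
→ matches Y7.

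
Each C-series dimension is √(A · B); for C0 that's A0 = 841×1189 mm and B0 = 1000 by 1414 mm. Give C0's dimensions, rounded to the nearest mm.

Short: √(841 · 1000) = √841000 ≈ 917.1 mm.
Long: √(1189 · 1414) = √1681246 ≈ 1296.6 mm.

917 × 1297 mm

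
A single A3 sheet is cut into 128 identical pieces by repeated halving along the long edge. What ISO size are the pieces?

128 = 2^7, so 7 halving steps.
A3 → A4 → … → A10 after 7 steps.

A10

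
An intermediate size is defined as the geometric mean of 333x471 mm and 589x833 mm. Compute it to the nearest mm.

Short side: √(333 · 589) = √196137 ≈ 442.9 → 443 mm
Long side: √(471 · 833) = √392343 ≈ 626.4 → 626 mm

443 × 626 mm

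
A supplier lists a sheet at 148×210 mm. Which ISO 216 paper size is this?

Aspect ratio 210/148 ≈ 1.419 — close to the ISO √2 ≈ 1.414.
In the A-series (A0 area = 1 m²): A5 = 148 × 210 mm.

A5 (148 × 210 mm)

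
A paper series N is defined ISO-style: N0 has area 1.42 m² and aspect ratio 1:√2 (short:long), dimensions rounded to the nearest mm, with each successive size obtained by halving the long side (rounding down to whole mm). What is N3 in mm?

354 × 501 mm

Let N0's short side be w mm. w · w√2 = 1.42 m² = 1,420,000 mm², so w ≈ 1002.0 mm and w√2 ≈ 1417.1 mm → N0 = 1002 × 1417 mm.
N1: ⌊1417/2⌋ × 1002 = 708 × 1002 mm
N2: ⌊1002/2⌋ × 708 = 501 × 708 mm
N3: ⌊708/2⌋ × 501 = 354 × 501 mm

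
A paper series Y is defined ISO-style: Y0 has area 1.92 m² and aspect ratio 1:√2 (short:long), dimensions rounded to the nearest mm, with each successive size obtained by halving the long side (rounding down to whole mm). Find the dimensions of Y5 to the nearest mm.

Let Y0's short side be w mm. w · w√2 = 1.92 m² = 1,920,000 mm², so w ≈ 1165.2 mm and w√2 ≈ 1647.8 mm → Y0 = 1165 × 1648 mm.
Y1: ⌊1648/2⌋ × 1165 = 824 × 1165 mm
Y2: ⌊1165/2⌋ × 824 = 582 × 824 mm
Y3: ⌊824/2⌋ × 582 = 412 × 582 mm
Y4: ⌊582/2⌋ × 412 = 291 × 412 mm
Y5: ⌊412/2⌋ × 291 = 206 × 291 mm

206 × 291 mm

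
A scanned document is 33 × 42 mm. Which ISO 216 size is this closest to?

Aspect ratio 42/33 ≈ 1.273 (ISO target is √2 ≈ 1.414).
In the B-series (B0 = 1000 × 1414 mm): B10 = 31 × 44 mm.
Off by 4 mm total — nearest standard size.

B10 (31 × 44 mm)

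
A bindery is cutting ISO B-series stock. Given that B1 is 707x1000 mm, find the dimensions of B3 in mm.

B2: ⌊1000/2⌋ × 707 = 500 × 707 mm
B3: ⌊707/2⌋ × 500 = 353 × 500 mm

353 × 500 mm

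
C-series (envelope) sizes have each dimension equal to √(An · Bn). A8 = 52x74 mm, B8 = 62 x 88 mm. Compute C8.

57 × 81 mm

Short side: √(52 · 62) = √3224 ≈ 56.8 → 57 mm
Long side: √(74 · 88) = √6512 ≈ 80.7 → 81 mm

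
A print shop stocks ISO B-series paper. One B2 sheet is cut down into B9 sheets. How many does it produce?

128

Each ISO step halves the sheet: 1 × B2 → 2 × B3 → 4 × B4 → 8 × B5 → …
From B2 to B9 is 7 halving steps: 2^7 = 128.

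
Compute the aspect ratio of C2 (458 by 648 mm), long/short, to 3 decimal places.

648 / 458 = 1.415
Matches √2 ≈ 1.414 — the ISO 216 defining ratio.

1.415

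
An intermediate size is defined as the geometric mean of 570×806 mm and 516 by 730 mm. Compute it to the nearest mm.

Short side: √(570 · 516) = √294120 ≈ 542.3 → 542 mm
Long side: √(806 · 730) = √588380 ≈ 767.1 → 767 mm

542 × 767 mm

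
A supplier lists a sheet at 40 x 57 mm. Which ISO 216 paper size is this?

C9 (40 × 57 mm)

Aspect ratio 57/40 ≈ 1.425 — close to the ISO √2 ≈ 1.414.
In the C-series (envelope sizes, between A and B): C9 = 40 × 57 mm.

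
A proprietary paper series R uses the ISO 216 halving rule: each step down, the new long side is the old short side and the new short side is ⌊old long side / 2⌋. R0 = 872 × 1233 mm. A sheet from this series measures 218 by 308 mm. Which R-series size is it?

R0: 872 × 1233 mm
R1: 616 × 872 mm
R2: 436 × 616 mm
R3: 308 × 436 mm
R4: 218 × 308 mm
R5: 154 × 218 mm
→ matches R4.

R4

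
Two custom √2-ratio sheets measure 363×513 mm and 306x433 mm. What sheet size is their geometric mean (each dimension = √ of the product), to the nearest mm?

Short side: √(363 · 306) = √111078 ≈ 333.3 → 333 mm
Long side: √(513 · 433) = √222129 ≈ 471.3 → 471 mm

333 × 471 mm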